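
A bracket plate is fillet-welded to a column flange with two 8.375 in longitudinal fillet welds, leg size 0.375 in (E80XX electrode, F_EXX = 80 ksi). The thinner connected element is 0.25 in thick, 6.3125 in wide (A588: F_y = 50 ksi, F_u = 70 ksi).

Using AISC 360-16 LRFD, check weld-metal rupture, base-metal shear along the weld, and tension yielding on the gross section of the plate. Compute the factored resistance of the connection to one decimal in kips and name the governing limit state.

71.0 kips (gross-section yield governs)

Weld metal: throat = 0.707×0.375 = 0.26513 in, L = 2×8.375 = 16.75 in. φR_n = 0.75 × 0.6 × 80 × 0.26513 × 16.75 = 159.9 kips.
Base metal shear (0.25 in plate): yield φR_n = 1.0×0.6×50×0.25×16.75 = 125.6 kips; rupture φR_n = 0.75×0.6×70×0.25×16.75 = 131.9 kips; take 125.6 kips (yield).
Tension yield (gross): A_g = 6.3125×0.25 = 1.5781 in². φR_n = 0.90 × 50 × 1.5781 = 71.0 kips.
Governing: min(159.9, 125.6, 71.0) = 71.0 kips → gross-section yield.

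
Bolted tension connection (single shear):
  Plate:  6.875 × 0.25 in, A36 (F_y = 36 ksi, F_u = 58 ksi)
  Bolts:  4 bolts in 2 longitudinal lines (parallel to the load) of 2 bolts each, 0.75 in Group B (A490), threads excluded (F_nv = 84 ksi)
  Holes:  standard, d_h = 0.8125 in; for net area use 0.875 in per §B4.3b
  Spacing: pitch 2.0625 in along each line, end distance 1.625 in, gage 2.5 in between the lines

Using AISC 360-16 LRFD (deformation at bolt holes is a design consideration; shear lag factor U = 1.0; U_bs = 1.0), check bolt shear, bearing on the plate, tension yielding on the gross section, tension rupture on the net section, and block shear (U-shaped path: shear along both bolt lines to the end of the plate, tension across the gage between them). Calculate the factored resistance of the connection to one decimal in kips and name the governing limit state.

47.5 kips (block shear governs)

Bolt shear: A_b = π(0.75)²/4 = 0.44179 in². φR_n = 0.75 × 84 × 0.44179 × 4 × 1 = 111.3 kips.
Bearing (0.25 in plate, F_u = 58 ksi): end bolts L_c = 1.625 − 0.8125/2 = 1.21875, R_n = min(1.2×1.21875×0.25×58, 2.4×0.75×0.25×58) = 21.206 kips/bolt; interior L_c = 2.0625 − 0.8125 = 1.25, R_n = 21.75 kips/bolt. φR_n = 0.75 × (2×21.206 + 2×21.75) = 64.4 kips.
Tension yield (gross): A_g = 6.875×0.25 = 1.7188 in². φR_n = 0.90 × 36 × 1.7188 = 55.7 kips.
Tension rupture (net): A_n = (6.875 − 2×0.875)×0.25 = 1.2813 in² (U = 1.0, A_e = A_n). φR_n = 0.75 × 58 × 1.2813 = 55.7 kips.
Block shear: shear path 2×[1.625+1×2.0625] = 2×3.6875 in, A_gv = 1.8438, A_nv = 2×(3.6875 − 1.5×0.875)×0.25 = 1.1875 in²; tension across gage: (2.5 − 1×0.875)×0.25 = 0.40625 in². R_n = min(0.6×58×1.1875, 0.6×36×1.8438) + 1.0×58×0.40625 = min(41.325, 39.826) + 23.563 = 63.389 kips. φR_n = 0.75 × 63.389 = 47.5 kips.
Governing: min(111.3, 64.4, 55.7, 55.7, 47.5) = 47.5 kips → block shear.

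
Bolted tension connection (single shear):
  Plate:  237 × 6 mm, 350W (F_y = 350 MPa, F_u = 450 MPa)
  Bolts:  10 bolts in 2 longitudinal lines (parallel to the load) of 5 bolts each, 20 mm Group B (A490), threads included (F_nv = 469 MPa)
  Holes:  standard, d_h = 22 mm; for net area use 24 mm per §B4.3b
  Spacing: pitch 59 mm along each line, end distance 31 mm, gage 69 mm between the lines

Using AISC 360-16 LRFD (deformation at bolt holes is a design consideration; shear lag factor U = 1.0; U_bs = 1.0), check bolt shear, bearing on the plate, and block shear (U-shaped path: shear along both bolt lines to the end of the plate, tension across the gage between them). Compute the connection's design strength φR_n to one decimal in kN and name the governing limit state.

477.5 kN (block shear governs)

Bolt shear: A_b = π(20)²/4 = 314.16 mm². φR_n = 0.75 × 469 × 314.16 × 10 × 1 = 1105.1 kN.
Bearing (6 mm plate, F_u = 450 MPa): end bolts L_c = 31 − 22/2 = 20, R_n = min(1.2×20×6×450, 2.4×20×6×450) = 64.8 kN/bolt; interior L_c = 59 − 22 = 37, R_n = 119.88 kN/bolt. φR_n = 0.75 × (2×64.8 + 8×119.88) = 816.5 kN.
Block shear: shear path 2×[31+4×59] = 2×267 mm, A_gv = 3204, A_nv = 2×(267 − 4.5×24)×6 = 1908 mm²; tension across gage: (69 − 1×24)×6 = 270 mm². R_n = min(0.6×450×1908, 0.6×350×3204) + 1.0×450×270 = min(515.16, 672.84) + 121.5 = 636.66 kN. φR_n = 0.75 × 636.66 = 477.5 kN.
Governing: min(1105.1, 816.5, 477.5) = 477.5 kN → block shear.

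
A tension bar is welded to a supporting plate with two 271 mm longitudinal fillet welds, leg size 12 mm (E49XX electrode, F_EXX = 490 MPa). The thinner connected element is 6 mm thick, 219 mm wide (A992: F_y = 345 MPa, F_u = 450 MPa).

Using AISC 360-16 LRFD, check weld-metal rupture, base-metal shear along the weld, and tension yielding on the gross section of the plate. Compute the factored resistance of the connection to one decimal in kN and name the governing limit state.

408.0 kN (gross-section yield governs)

Weld metal: throat = 0.707×12 = 8.484 mm, L = 2×271 = 542 mm. φR_n = 0.75 × 0.6 × 490 × 8.484 × 542 = 1013.9 kN.
Base metal shear (6 mm plate): yield φR_n = 1.0×0.6×345×6×542 = 673.2 kN; rupture φR_n = 0.75×0.6×450×6×542 = 658.5 kN; take 658.5 kN (rupture).
Tension yield (gross): A_g = 219×6 = 1314 mm². φR_n = 0.90 × 345 × 1314 = 408.0 kN.
Governing: min(1013.9, 658.5, 408.0) = 408.0 kN → gross-section yield.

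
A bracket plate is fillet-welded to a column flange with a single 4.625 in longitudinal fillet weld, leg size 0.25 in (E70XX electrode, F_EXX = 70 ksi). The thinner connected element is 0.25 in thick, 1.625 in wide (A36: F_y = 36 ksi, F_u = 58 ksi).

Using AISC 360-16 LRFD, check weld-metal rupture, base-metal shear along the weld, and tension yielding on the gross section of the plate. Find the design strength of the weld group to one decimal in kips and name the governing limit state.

13.2 kips (gross-section yield governs)

Weld metal: throat = 0.707×0.25 = 0.17675 in, L = 4.625 in. φR_n = 0.75 × 0.6 × 70 × 0.17675 × 4.625 = 25.8 kips.
Base metal shear (0.25 in plate): yield φR_n = 1.0×0.6×36×0.25×4.625 = 25.0 kips; rupture φR_n = 0.75×0.6×58×0.25×4.625 = 30.2 kips; take 25.0 kips (yield).
Tension yield (gross): A_g = 1.625×0.25 = 0.40625 in². φR_n = 0.90 × 36 × 0.40625 = 13.2 kips.
Governing: min(25.8, 25.0, 13.2) = 13.2 kips → gross-section yield.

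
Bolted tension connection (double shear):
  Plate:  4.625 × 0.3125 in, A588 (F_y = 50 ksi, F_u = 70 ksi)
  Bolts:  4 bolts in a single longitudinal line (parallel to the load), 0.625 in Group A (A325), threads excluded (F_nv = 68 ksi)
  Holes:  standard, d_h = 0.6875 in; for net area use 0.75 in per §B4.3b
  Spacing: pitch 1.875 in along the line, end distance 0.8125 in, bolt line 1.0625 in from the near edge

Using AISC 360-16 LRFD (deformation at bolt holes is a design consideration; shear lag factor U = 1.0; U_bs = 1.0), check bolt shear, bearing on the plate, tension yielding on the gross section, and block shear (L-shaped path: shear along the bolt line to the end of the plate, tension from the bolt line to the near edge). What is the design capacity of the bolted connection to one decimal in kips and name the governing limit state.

48.8 kips (block shear governs)

Bolt shear: A_b = π(0.625)²/4 = 0.3068 in². φR_n = 0.75 × 68 × 0.3068 × 4 × 2 = 125.2 kips.
Bearing (0.3125 in plate, F_u = 70 ksi): end bolts L_c = 0.8125 − 0.6875/2 = 0.46875, R_n = min(1.2×0.46875×0.3125×70, 2.4×0.625×0.3125×70) = 12.305 kips/bolt; interior L_c = 1.875 − 0.6875 = 1.1875, R_n = 31.172 kips/bolt. φR_n = 0.75 × (1×12.305 + 3×31.172) = 79.4 kips.
Tension yield (gross): A_g = 4.625×0.3125 = 1.4453 in². φR_n = 0.90 × 50 × 1.4453 = 65.0 kips.
Block shear: shear path 1×[0.8125+3×1.875] = 1×6.4375 in, A_gv = 2.0117, A_nv = 1×(6.4375 − 3.5×0.75)×0.3125 = 1.1914 in²; tension to near edge: (1.0625 − 0.5×0.75)×0.3125 = 0.21484 in². R_n = min(0.6×70×1.1914, 0.6×50×2.0117) + 1.0×70×0.21484 = min(50.039, 60.351) + 15.039 = 65.078 kips. φR_n = 0.75 × 65.078 = 48.8 kips.
Governing: min(125.2, 79.4, 65.0, 48.8) = 48.8 kips → block shear.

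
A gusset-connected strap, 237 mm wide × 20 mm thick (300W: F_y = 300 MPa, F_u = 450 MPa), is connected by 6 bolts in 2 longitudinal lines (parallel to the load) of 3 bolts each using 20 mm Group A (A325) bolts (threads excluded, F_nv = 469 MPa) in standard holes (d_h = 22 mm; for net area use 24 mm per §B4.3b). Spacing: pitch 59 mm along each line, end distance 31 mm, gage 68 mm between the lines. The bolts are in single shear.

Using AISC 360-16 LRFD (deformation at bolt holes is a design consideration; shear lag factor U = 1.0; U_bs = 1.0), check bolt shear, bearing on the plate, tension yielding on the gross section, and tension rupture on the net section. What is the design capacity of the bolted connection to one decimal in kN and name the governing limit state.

Bolt shear: A_b = π(20)²/4 = 314.16 mm². φR_n = 0.75 × 469 × 314.16 × 6 × 1 = 663.0 kN.
Bearing (20 mm plate, F_u = 450 MPa): end bolts L_c = 31 − 22/2 = 20, R_n = min(1.2×20×20×450, 2.4×20×20×450) = 216 kN/bolt; interior L_c = 59 − 22 = 37, R_n = 399.6 kN/bolt. φR_n = 0.75 × (2×216 + 4×399.6) = 1522.8 kN.
Tension yield (gross): A_g = 237×20 = 4740 mm². φR_n = 0.90 × 300 × 4740 = 1279.8 kN.
Tension rupture (net): A_n = (237 − 2×24)×20 = 3780 mm² (U = 1.0, A_e = A_n). φR_n = 0.75 × 450 × 3780 = 1275.8 kN.
Governing: min(663.0, 1522.8, 1279.8, 1275.8) = 663.0 kN → bolt shear.

663.0 kN (bolt shear governs)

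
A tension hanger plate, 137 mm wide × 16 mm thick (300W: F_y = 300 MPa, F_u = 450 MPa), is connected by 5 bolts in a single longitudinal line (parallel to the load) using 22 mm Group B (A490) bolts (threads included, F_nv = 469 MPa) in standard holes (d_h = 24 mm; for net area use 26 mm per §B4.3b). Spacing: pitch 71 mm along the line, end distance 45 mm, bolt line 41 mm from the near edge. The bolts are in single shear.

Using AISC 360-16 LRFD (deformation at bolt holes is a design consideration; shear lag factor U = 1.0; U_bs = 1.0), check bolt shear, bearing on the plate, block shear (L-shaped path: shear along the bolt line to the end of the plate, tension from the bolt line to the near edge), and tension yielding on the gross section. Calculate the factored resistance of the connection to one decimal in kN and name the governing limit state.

591.8 kN (gross-section yield governs)

Bolt shear: A_b = π(22)²/4 = 380.13 mm². φR_n = 0.75 × 469 × 380.13 × 5 × 1 = 668.6 kN.
Bearing (16 mm plate, F_u = 450 MPa): end bolts L_c = 45 − 24/2 = 33, R_n = min(1.2×33×16×450, 2.4×22×16×450) = 285.12 kN/bolt; interior L_c = 71 − 24 = 47, R_n = 380.16 kN/bolt. φR_n = 0.75 × (1×285.12 + 4×380.16) = 1354.3 kN.
Block shear: shear path 1×[45+4×71] = 1×329 mm, A_gv = 5264, A_nv = 1×(329 − 4.5×26)×16 = 3392 mm²; tension to near edge: (41 − 0.5×26)×16 = 448 mm². R_n = min(0.6×450×3392, 0.6×300×5264) + 1.0×450×448 = min(915.84, 947.52) + 201.6 = 1117.4 kN. φR_n = 0.75 × 1117.4 = 838.1 kN.
Tension yield (gross): A_g = 137×16 = 2192 mm². φR_n = 0.90 × 300 × 2192 = 591.8 kN.
Governing: min(668.6, 1354.3, 838.1, 591.8) = 591.8 kN → gross-section yield.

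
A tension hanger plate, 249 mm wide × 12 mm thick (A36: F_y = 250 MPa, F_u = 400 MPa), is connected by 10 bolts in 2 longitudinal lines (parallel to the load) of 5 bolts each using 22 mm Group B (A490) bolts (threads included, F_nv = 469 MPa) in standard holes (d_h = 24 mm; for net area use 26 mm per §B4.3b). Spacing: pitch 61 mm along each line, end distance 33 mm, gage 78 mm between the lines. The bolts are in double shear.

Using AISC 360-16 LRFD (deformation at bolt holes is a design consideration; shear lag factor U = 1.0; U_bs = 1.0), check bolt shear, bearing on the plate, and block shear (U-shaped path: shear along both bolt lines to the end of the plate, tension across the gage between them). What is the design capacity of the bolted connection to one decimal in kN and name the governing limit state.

878.4 kN (block shear governs)

Bolt shear: A_b = π(22)²/4 = 380.13 mm². φR_n = 0.75 × 469 × 380.13 × 10 × 2 = 2674.2 kN.
Bearing (12 mm plate, F_u = 400 MPa): end bolts L_c = 33 − 24/2 = 21, R_n = min(1.2×21×12×400, 2.4×22×12×400) = 120.96 kN/bolt; interior L_c = 61 − 24 = 37, R_n = 213.12 kN/bolt. φR_n = 0.75 × (2×120.96 + 8×213.12) = 1460.2 kN.
Block shear: shear path 2×[33+4×61] = 2×277 mm, A_gv = 6648, A_nv = 2×(277 − 4.5×26)×12 = 3840 mm²; tension across gage: (78 − 1×26)×12 = 624 mm². R_n = min(0.6×400×3840, 0.6×250×6648) + 1.0×400×624 = min(921.6, 997.2) + 249.6 = 1171.2 kN. φR_n = 0.75 × 1171.2 = 878.4 kN.
Governing: min(2674.2, 1460.2, 878.4) = 878.4 kN → block shear.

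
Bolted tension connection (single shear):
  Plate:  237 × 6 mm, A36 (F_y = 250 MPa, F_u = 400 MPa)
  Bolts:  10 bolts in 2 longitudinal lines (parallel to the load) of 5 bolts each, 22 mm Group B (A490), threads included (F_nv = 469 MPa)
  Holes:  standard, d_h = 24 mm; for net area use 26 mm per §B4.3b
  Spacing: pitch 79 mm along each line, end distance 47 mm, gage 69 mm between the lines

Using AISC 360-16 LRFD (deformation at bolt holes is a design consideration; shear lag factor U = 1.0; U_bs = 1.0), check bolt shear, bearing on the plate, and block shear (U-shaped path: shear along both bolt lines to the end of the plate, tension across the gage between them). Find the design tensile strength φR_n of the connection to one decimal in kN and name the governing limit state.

567.5 kN (block shear governs)

Bolt shear: A_b = π(22)²/4 = 380.13 mm². φR_n = 0.75 × 469 × 380.13 × 10 × 1 = 1337.1 kN.
Bearing (6 mm plate, F_u = 400 MPa): end bolts L_c = 47 − 24/2 = 35, R_n = min(1.2×35×6×400, 2.4×22×6×400) = 100.8 kN/bolt; interior L_c = 79 − 24 = 55, R_n = 126.72 kN/bolt. φR_n = 0.75 × (2×100.8 + 8×126.72) = 911.5 kN.
Block shear: shear path 2×[47+4×79] = 2×363 mm, A_gv = 4356, A_nv = 2×(363 − 4.5×26)×6 = 2952 mm²; tension across gage: (69 − 1×26)×6 = 258 mm². R_n = min(0.6×400×2952, 0.6×250×4356) + 1.0×400×258 = min(708.48, 653.4) + 103.2 = 756.6 kN. φR_n = 0.75 × 756.6 = 567.5 kN.
Governing: min(1337.1, 911.5, 567.5) = 567.5 kN → block shear.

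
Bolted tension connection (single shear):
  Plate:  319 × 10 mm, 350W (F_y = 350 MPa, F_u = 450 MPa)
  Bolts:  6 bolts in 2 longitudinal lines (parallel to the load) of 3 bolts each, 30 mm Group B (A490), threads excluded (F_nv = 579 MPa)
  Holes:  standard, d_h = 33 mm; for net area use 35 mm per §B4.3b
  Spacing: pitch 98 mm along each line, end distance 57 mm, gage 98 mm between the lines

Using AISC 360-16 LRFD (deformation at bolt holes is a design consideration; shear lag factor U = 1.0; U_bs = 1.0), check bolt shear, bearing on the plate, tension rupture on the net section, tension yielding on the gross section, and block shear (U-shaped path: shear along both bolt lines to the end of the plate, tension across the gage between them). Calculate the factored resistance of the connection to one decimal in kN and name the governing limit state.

840.4 kN (net-section rupture governs)

Bolt shear: A_b = π(30)²/4 = 706.86 mm². φR_n = 0.75 × 579 × 706.86 × 6 × 1 = 1841.7 kN.
Bearing (10 mm plate, F_u = 450 MPa): end bolts L_c = 57 − 33/2 = 40.5, R_n = min(1.2×40.5×10×450, 2.4×30×10×450) = 218.7 kN/bolt; interior L_c = 98 − 33 = 65, R_n = 324 kN/bolt. φR_n = 0.75 × (2×218.7 + 4×324) = 1300.1 kN.
Tension rupture (net): A_n = (319 − 2×35)×10 = 2490 mm² (U = 1.0, A_e = A_n). φR_n = 0.75 × 450 × 2490 = 840.4 kN.
Tension yield (gross): A_g = 319×10 = 3190 mm². φR_n = 0.90 × 350 × 3190 = 1004.9 kN.
Block shear: shear path 2×[57+2×98] = 2×253 mm, A_gv = 5060, A_nv = 2×(253 − 2.5×35)×10 = 3310 mm²; tension across gage: (98 − 1×35)×10 = 630 mm². R_n = min(0.6×450×3310, 0.6×350×5060) + 1.0×450×630 = min(893.7, 1062.6) + 283.5 = 1177.2 kN. φR_n = 0.75 × 1177.2 = 882.9 kN.
Governing: min(1841.7, 1300.1, 840.4, 1004.9, 882.9) = 840.4 kN → net-section rupture.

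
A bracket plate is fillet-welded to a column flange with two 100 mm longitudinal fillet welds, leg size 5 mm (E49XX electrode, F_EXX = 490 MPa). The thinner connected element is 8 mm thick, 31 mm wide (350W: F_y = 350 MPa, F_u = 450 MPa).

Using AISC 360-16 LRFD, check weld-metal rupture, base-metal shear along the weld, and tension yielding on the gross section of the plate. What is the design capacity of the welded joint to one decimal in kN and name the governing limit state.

78.1 kN (gross-section yield governs)

Weld metal: throat = 0.707×5 = 3.535 mm, L = 2×100 = 200 mm. φR_n = 0.75 × 0.6 × 490 × 3.535 × 200 = 155.9 kN.
Base metal shear (8 mm plate): yield φR_n = 1.0×0.6×350×8×200 = 336.0 kN; rupture φR_n = 0.75×0.6×450×8×200 = 324.0 kN; take 324.0 kN (rupture).
Tension yield (gross): A_g = 31×8 = 248 mm². φR_n = 0.90 × 350 × 248 = 78.1 kN.
Governing: min(155.9, 324.0, 78.1) = 78.1 kN → gross-section yield.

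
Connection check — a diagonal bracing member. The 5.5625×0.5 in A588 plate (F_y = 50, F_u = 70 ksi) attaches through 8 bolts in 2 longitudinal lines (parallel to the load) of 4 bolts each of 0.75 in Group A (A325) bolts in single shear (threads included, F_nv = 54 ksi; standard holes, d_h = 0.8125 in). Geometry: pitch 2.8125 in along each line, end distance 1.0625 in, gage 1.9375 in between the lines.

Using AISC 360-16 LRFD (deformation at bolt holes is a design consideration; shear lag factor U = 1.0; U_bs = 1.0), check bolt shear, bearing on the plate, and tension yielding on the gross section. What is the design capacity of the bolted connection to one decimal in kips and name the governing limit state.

125.2 kips (gross-section yield governs)

Bolt shear: A_b = π(0.75)²/4 = 0.44179 in². φR_n = 0.75 × 54 × 0.44179 × 8 × 1 = 143.1 kips.
Bearing (0.5 in plate, F_u = 70 ksi): end bolts L_c = 1.0625 − 0.8125/2 = 0.65625, R_n = min(1.2×0.65625×0.5×70, 2.4×0.75×0.5×70) = 27.563 kips/bolt; interior L_c = 2.8125 − 0.8125 = 2, R_n = 63 kips/bolt. φR_n = 0.75 × (2×27.563 + 6×63) = 324.8 kips.
Tension yield (gross): A_g = 5.5625×0.5 = 2.7813 in². φR_n = 0.90 × 50 × 2.7813 = 125.2 kips.
Governing: min(143.1, 324.8, 125.2) = 125.2 kips → gross-section yield.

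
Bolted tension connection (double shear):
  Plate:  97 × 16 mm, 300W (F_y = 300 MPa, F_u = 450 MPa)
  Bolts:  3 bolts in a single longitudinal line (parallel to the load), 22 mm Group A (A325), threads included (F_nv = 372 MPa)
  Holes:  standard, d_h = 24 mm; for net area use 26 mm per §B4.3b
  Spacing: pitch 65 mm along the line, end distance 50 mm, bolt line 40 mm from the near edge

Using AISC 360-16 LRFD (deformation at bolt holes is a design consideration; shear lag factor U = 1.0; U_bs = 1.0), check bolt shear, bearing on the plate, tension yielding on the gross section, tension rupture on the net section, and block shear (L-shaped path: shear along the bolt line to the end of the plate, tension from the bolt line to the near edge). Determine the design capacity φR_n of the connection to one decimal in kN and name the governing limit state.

Bolt shear: A_b = π(22)²/4 = 380.13 mm². φR_n = 0.75 × 372 × 380.13 × 3 × 2 = 636.3 kN.
Bearing (16 mm plate, F_u = 450 MPa): end bolts L_c = 50 − 24/2 = 38, R_n = min(1.2×38×16×450, 2.4×22×16×450) = 328.32 kN/bolt; interior L_c = 65 − 24 = 41, R_n = 354.24 kN/bolt. φR_n = 0.75 × (1×328.32 + 2×354.24) = 777.6 kN.
Tension yield (gross): A_g = 97×16 = 1552 mm². φR_n = 0.90 × 300 × 1552 = 419.0 kN.
Tension rupture (net): A_n = (97 − 1×26)×16 = 1136 mm² (U = 1.0, A_e = A_n). φR_n = 0.75 × 450 × 1136 = 383.4 kN.
Block shear: shear path 1×[50+2×65] = 1×180 mm, A_gv = 2880, A_nv = 1×(180 − 2.5×26)×16 = 1840 mm²; tension to near edge: (40 − 0.5×26)×16 = 432 mm². R_n = min(0.6×450×1840, 0.6×300×2880) + 1.0×450×432 = min(496.8, 518.4) + 194.4 = 691.2 kN. φR_n = 0.75 × 691.2 = 518.4 kN.
Governing: min(636.3, 777.6, 419.0, 383.4, 518.4) = 383.4 kN → net-section rupture.

383.4 kN (net-section rupture governs)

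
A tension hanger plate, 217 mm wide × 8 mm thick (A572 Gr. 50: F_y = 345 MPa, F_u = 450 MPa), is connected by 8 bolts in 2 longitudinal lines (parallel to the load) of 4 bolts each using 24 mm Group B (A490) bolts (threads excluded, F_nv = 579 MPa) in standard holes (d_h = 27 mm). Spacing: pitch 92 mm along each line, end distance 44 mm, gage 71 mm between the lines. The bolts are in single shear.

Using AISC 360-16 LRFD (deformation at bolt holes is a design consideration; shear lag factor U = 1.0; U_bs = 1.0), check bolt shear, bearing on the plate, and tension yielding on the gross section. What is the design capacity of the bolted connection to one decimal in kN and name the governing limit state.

539.0 kN (gross-section yield governs)

Bolt shear: A_b = π(24)²/4 = 452.39 mm². φR_n = 0.75 × 579 × 452.39 × 8 × 1 = 1571.6 kN.
Bearing (8 mm plate, F_u = 450 MPa): end bolts L_c = 44 − 27/2 = 30.5, R_n = min(1.2×30.5×8×450, 2.4×24×8×450) = 131.76 kN/bolt; interior L_c = 92 − 27 = 65, R_n = 207.36 kN/bolt. φR_n = 0.75 × (2×131.76 + 6×207.36) = 1130.8 kN.
Tension yield (gross): A_g = 217×8 = 1736 mm². φR_n = 0.90 × 345 × 1736 = 539.0 kN.
Governing: min(1571.6, 1130.8, 539.0) = 539.0 kN → gross-section yield.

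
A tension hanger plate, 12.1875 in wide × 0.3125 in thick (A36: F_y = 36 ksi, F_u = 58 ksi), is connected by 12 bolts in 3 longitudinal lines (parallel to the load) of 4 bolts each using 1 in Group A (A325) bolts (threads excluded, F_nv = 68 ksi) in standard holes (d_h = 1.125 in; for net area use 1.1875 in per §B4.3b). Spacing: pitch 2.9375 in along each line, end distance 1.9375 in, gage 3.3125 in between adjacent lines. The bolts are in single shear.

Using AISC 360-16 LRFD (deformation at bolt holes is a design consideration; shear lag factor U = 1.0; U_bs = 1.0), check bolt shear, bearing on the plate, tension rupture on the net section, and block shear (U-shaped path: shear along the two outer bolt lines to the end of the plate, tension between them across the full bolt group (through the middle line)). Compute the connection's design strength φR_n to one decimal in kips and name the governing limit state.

117.2 kips (net-section rupture governs)

Bolt shear: A_b = π(1)²/4 = 0.7854 in². φR_n = 0.75 × 68 × 0.7854 × 12 × 1 = 480.7 kips.
Bearing (0.3125 in plate, F_u = 58 ksi): end bolts L_c = 1.9375 − 1.125/2 = 1.375, R_n = min(1.2×1.375×0.3125×58, 2.4×1×0.3125×58) = 29.906 kips/bolt; interior L_c = 2.9375 − 1.125 = 1.8125, R_n = 39.422 kips/bolt. φR_n = 0.75 × (3×29.906 + 9×39.422) = 333.4 kips.
Tension rupture (net): A_n = (12.1875 − 3×1.1875)×0.3125 = 2.6953 in² (U = 1.0, A_e = A_n). φR_n = 0.75 × 58 × 2.6953 = 117.2 kips.
Block shear: shear path 2×[1.9375+3×2.9375] = 2×10.75 in, A_gv = 6.7188, A_nv = 2×(10.75 − 3.5×1.1875)×0.3125 = 4.1211 in²; tension across gage: (6.625 − 2×1.1875)×0.3125 = 1.3281 in². R_n = min(0.6×58×4.1211, 0.6×36×6.7188) + 1.0×58×1.3281 = min(143.41, 145.13) + 77.03 = 220.44 kips. φR_n = 0.75 × 220.44 = 165.3 kips.
Governing: min(480.7, 333.4, 117.2, 165.3) = 117.2 kips → net-section rupture.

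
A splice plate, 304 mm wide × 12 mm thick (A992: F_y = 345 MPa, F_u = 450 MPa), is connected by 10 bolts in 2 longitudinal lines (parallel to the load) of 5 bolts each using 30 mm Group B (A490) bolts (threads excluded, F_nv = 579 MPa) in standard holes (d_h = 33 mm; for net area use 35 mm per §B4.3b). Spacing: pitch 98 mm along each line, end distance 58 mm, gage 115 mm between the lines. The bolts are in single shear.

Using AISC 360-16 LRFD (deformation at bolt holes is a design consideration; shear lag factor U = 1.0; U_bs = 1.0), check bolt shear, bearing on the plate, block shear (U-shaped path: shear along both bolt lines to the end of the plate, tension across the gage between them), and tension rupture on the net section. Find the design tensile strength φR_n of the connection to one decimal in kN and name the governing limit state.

947.7 kN (net-section rupture governs)

Bolt shear: A_b = π(30)²/4 = 706.86 mm². φR_n = 0.75 × 579 × 706.86 × 10 × 1 = 3069.5 kN.
Bearing (12 mm plate, F_u = 450 MPa): end bolts L_c = 58 − 33/2 = 41.5, R_n = min(1.2×41.5×12×450, 2.4×30×12×450) = 268.92 kN/bolt; interior L_c = 98 − 33 = 65, R_n = 388.8 kN/bolt. φR_n = 0.75 × (2×268.92 + 8×388.8) = 2736.2 kN.
Block shear: shear path 2×[58+4×98] = 2×450 mm, A_gv = 10800, A_nv = 2×(450 − 4.5×35)×12 = 7020 mm²; tension across gage: (115 − 1×35)×12 = 960 mm². R_n = min(0.6×450×7020, 0.6×345×10800) + 1.0×450×960 = min(1895.4, 2235.6) + 432 = 2327.4 kN. φR_n = 0.75 × 2327.4 = 1745.6 kN.
Tension rupture (net): A_n = (304 − 2×35)×12 = 2808 mm² (U = 1.0, A_e = A_n). φR_n = 0.75 × 450 × 2808 = 947.7 kN.
Governing: min(3069.5, 2736.2, 1745.6, 947.7) = 947.7 kN → net-section rupture.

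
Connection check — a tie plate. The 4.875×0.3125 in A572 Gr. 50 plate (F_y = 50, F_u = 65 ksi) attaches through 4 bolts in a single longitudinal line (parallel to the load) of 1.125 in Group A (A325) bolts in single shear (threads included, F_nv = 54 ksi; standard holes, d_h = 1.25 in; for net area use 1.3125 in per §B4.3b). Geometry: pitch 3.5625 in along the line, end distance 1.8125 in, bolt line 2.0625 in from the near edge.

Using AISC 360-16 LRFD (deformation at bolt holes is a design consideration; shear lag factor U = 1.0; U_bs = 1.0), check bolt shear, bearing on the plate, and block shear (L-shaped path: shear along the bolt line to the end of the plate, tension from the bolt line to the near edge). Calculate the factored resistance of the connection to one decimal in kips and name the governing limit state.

93.7 kips (block shear governs)

Bolt shear: A_b = π(1.125)²/4 = 0.99402 in². φR_n = 0.75 × 54 × 0.99402 × 4 × 1 = 161.0 kips.
Bearing (0.3125 in plate, F_u = 65 ksi): end bolts L_c = 1.8125 − 1.25/2 = 1.1875, R_n = min(1.2×1.1875×0.3125×65, 2.4×1.125×0.3125×65) = 28.945 kips/bolt; interior L_c = 3.5625 − 1.25 = 2.3125, R_n = 54.844 kips/bolt. φR_n = 0.75 × (1×28.945 + 3×54.844) = 145.1 kips.
Block shear: shear path 1×[1.8125+3×3.5625] = 1×12.5 in, A_gv = 3.9063, A_nv = 1×(12.5 − 3.5×1.3125)×0.3125 = 2.4707 in²; tension to near edge: (2.0625 − 0.5×1.3125)×0.3125 = 0.43945 in². R_n = min(0.6×65×2.4707, 0.6×50×3.9063) + 1.0×65×0.43945 = min(96.357, 117.19) + 28.564 = 124.92 kips. φR_n = 0.75 × 124.92 = 93.7 kips.
Governing: min(161.0, 145.1, 93.7) = 93.7 kips → block shear.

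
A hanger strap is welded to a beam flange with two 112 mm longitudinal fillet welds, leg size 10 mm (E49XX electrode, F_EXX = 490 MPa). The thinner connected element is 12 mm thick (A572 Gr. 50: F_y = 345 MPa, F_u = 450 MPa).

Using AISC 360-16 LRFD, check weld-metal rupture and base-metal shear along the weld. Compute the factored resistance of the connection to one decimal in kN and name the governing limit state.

349.2 kN (weld metal governs)

Weld metal: throat = 0.707×10 = 7.07 mm, L = 2×112 = 224 mm. φR_n = 0.75 × 0.6 × 490 × 7.07 × 224 = 349.2 kN.
Base metal shear (12 mm plate): yield φR_n = 1.0×0.6×345×12×224 = 556.4 kN; rupture φR_n = 0.75×0.6×450×12×224 = 544.3 kN; take 544.3 kN (rupture).
Governing: min(349.2, 544.3) = 349.2 kN → weld metal.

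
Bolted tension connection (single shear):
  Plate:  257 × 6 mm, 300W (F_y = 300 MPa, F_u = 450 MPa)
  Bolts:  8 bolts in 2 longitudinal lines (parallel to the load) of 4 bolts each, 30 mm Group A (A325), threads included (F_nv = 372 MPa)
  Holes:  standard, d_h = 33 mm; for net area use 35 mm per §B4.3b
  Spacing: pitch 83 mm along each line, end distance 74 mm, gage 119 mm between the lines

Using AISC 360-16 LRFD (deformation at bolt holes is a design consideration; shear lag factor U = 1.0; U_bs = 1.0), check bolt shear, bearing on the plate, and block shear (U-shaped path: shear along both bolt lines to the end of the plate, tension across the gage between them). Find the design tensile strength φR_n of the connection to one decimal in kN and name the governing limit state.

Bolt shear: A_b = π(30)²/4 = 706.86 mm². φR_n = 0.75 × 372 × 706.86 × 8 × 1 = 1577.7 kN.
Bearing (6 mm plate, F_u = 450 MPa): end bolts L_c = 74 − 33/2 = 57.5, R_n = min(1.2×57.5×6×450, 2.4×30×6×450) = 186.3 kN/bolt; interior L_c = 83 − 33 = 50, R_n = 162 kN/bolt. φR_n = 0.75 × (2×186.3 + 6×162) = 1008.5 kN.
Block shear: shear path 2×[74+3×83] = 2×323 mm, A_gv = 3876, A_nv = 2×(323 − 3.5×35)×6 = 2406 mm²; tension across gage: (119 − 1×35)×6 = 504 mm². R_n = min(0.6×450×2406, 0.6×300×3876) + 1.0×450×504 = min(649.62, 697.68) + 226.8 = 876.42 kN. φR_n = 0.75 × 876.42 = 657.3 kN.
Governing: min(1577.7, 1008.5, 657.3) = 657.3 kN → block shear.

657.3 kN (block shear governs)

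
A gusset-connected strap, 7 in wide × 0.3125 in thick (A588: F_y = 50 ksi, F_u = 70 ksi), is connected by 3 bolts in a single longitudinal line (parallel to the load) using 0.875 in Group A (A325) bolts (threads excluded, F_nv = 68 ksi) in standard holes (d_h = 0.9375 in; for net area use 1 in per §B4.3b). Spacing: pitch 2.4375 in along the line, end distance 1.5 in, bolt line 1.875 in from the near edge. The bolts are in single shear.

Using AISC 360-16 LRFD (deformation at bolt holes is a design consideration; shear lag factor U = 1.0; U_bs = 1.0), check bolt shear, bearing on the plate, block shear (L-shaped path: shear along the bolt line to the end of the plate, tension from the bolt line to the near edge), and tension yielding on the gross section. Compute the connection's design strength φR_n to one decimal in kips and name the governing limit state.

Bolt shear: A_b = π(0.875)²/4 = 0.60132 in². φR_n = 0.75 × 68 × 0.60132 × 3 × 1 = 92.0 kips.
Bearing (0.3125 in plate, F_u = 70 ksi): end bolts L_c = 1.5 − 0.9375/2 = 1.03125, R_n = min(1.2×1.03125×0.3125×70, 2.4×0.875×0.3125×70) = 27.07 kips/bolt; interior L_c = 2.4375 − 0.9375 = 1.5, R_n = 39.375 kips/bolt. φR_n = 0.75 × (1×27.07 + 2×39.375) = 79.4 kips.
Block shear: shear path 1×[1.5+2×2.4375] = 1×6.375 in, A_gv = 1.9922, A_nv = 1×(6.375 − 2.5×1)×0.3125 = 1.2109 in²; tension to near edge: (1.875 − 0.5×1)×0.3125 = 0.42969 in². R_n = min(0.6×70×1.2109, 0.6×50×1.9922) + 1.0×70×0.42969 = min(50.858, 59.766) + 30.078 = 80.936 kips. φR_n = 0.75 × 80.936 = 60.7 kips.
Tension yield (gross): A_g = 7×0.3125 = 2.1875 in². φR_n = 0.90 × 50 × 2.1875 = 98.4 kips.
Governing: min(92.0, 79.4, 60.7, 98.4) = 60.7 kips → block shear.

60.7 kips (block shear governs)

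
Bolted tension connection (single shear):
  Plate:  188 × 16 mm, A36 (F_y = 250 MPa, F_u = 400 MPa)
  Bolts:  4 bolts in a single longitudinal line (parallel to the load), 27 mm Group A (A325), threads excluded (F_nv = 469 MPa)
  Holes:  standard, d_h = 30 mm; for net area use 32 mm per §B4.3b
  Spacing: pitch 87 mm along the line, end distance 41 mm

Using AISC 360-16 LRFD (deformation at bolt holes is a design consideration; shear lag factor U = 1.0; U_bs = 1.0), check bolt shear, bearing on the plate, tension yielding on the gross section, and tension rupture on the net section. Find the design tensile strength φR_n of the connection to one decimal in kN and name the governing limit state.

Bolt shear: A_b = π(27)²/4 = 572.56 mm². φR_n = 0.75 × 469 × 572.56 × 4 × 1 = 805.6 kN.
Bearing (16 mm plate, F_u = 400 MPa): end bolts L_c = 41 − 30/2 = 26, R_n = min(1.2×26×16×400, 2.4×27×16×400) = 199.68 kN/bolt; interior L_c = 87 − 30 = 57, R_n = 414.72 kN/bolt. φR_n = 0.75 × (1×199.68 + 3×414.72) = 1082.9 kN.
Tension yield (gross): A_g = 188×16 = 3008 mm². φR_n = 0.90 × 250 × 3008 = 676.8 kN.
Tension rupture (net): A_n = (188 − 1×32)×16 = 2496 mm² (U = 1.0, A_e = A_n). φR_n = 0.75 × 400 × 2496 = 748.8 kN.
Governing: min(805.6, 1082.9, 676.8, 748.8) = 676.8 kN → gross-section yield.

676.8 kN (gross-section yield governs)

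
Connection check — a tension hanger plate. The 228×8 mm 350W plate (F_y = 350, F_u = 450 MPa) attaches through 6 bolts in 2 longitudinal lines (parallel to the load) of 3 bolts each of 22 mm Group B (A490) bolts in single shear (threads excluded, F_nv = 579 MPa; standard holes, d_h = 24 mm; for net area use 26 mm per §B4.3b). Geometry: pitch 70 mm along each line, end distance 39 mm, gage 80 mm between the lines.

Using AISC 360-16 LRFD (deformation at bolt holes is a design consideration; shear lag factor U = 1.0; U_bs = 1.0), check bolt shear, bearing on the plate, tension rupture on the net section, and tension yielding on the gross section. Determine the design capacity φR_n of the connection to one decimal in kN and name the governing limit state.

475.2 kN (net-section rupture governs)

Bolt shear: A_b = π(22)²/4 = 380.13 mm². φR_n = 0.75 × 579 × 380.13 × 6 × 1 = 990.4 kN.
Bearing (8 mm plate, F_u = 450 MPa): end bolts L_c = 39 − 24/2 = 27, R_n = min(1.2×27×8×450, 2.4×22×8×450) = 116.64 kN/bolt; interior L_c = 70 − 24 = 46, R_n = 190.08 kN/bolt. φR_n = 0.75 × (2×116.64 + 4×190.08) = 745.2 kN.
Tension rupture (net): A_n = (228 − 2×26)×8 = 1408 mm² (U = 1.0, A_e = A_n). φR_n = 0.75 × 450 × 1408 = 475.2 kN.
Tension yield (gross): A_g = 228×8 = 1824 mm². φR_n = 0.90 × 350 × 1824 = 574.6 kN.
Governing: min(990.4, 745.2, 475.2, 574.6) = 475.2 kN → net-section rupture.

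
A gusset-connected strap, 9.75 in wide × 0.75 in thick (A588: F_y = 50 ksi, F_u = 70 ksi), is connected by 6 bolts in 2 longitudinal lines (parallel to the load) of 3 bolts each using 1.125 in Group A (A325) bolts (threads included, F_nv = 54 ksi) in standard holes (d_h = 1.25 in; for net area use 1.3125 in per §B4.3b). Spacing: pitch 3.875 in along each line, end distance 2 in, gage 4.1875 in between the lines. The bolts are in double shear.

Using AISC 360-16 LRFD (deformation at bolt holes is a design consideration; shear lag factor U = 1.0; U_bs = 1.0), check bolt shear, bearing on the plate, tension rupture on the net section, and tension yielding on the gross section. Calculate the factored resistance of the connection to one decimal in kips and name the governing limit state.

280.5 kips (net-section rupture governs)

Bolt shear: A_b = π(1.125)²/4 = 0.99402 in². φR_n = 0.75 × 54 × 0.99402 × 6 × 2 = 483.1 kips.
Bearing (0.75 in plate, F_u = 70 ksi): end bolts L_c = 2 − 1.25/2 = 1.375, R_n = min(1.2×1.375×0.75×70, 2.4×1.125×0.75×70) = 86.625 kips/bolt; interior L_c = 3.875 − 1.25 = 2.625, R_n = 141.75 kips/bolt. φR_n = 0.75 × (2×86.625 + 4×141.75) = 555.2 kips.
Tension rupture (net): A_n = (9.75 − 2×1.3125)×0.75 = 5.3438 in² (U = 1.0, A_e = A_n). φR_n = 0.75 × 70 × 5.3438 = 280.5 kips.
Tension yield (gross): A_g = 9.75×0.75 = 7.3125 in². φR_n = 0.90 × 50 × 7.3125 = 329.1 kips.
Governing: min(483.1, 555.2, 280.5, 329.1) = 280.5 kips → net-section rupture.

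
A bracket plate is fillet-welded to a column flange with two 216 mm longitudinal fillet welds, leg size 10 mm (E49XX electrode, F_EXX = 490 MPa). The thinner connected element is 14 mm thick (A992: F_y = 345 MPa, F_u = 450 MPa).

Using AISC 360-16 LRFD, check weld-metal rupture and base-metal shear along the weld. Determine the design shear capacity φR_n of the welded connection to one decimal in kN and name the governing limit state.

Weld metal: throat = 0.707×10 = 7.07 mm, L = 2×216 = 432 mm. φR_n = 0.75 × 0.6 × 490 × 7.07 × 432 = 673.5 kN.
Base metal shear (14 mm plate): yield φR_n = 1.0×0.6×345×14×432 = 1251.9 kN; rupture φR_n = 0.75×0.6×450×14×432 = 1224.7 kN; take 1224.7 kN (rupture).
Governing: min(673.5, 1224.7) = 673.5 kN → weld metal.

673.5 kN (weld metal governs)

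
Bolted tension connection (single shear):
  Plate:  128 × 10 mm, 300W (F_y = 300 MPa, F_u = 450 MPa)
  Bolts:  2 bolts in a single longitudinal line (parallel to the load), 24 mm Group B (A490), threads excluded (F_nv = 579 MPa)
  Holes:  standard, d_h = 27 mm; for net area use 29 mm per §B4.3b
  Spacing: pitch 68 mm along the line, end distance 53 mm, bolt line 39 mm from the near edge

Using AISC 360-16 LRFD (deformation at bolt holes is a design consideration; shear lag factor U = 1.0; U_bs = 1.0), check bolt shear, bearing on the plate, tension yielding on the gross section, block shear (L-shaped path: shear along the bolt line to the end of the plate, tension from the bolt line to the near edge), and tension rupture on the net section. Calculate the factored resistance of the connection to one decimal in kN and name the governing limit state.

239.6 kN (block shear governs)

Bolt shear: A_b = π(24)²/4 = 452.39 mm². φR_n = 0.75 × 579 × 452.39 × 2 × 1 = 392.9 kN.
Bearing (10 mm plate, F_u = 450 MPa): end bolts L_c = 53 − 27/2 = 39.5, R_n = min(1.2×39.5×10×450, 2.4×24×10×450) = 213.3 kN/bolt; interior L_c = 68 − 27 = 41, R_n = 221.4 kN/bolt. φR_n = 0.75 × (1×213.3 + 1×221.4) = 326.0 kN.
Tension yield (gross): A_g = 128×10 = 1280 mm². φR_n = 0.90 × 300 × 1280 = 345.6 kN.
Block shear: shear path 1×[53+1×68] = 1×121 mm, A_gv = 1210, A_nv = 1×(121 − 1.5×29)×10 = 775 mm²; tension to near edge: (39 − 0.5×29)×10 = 245 mm². R_n = min(0.6×450×775, 0.6×300×1210) + 1.0×450×245 = min(209.25, 217.8) + 110.25 = 319.5 kN. φR_n = 0.75 × 319.5 = 239.6 kN.
Tension rupture (net): A_n = (128 − 1×29)×10 = 990 mm² (U = 1.0, A_e = A_n). φR_n = 0.75 × 450 × 990 = 334.1 kN.
Governing: min(392.9, 326.0, 345.6, 239.6, 334.1) = 239.6 kN → block shear.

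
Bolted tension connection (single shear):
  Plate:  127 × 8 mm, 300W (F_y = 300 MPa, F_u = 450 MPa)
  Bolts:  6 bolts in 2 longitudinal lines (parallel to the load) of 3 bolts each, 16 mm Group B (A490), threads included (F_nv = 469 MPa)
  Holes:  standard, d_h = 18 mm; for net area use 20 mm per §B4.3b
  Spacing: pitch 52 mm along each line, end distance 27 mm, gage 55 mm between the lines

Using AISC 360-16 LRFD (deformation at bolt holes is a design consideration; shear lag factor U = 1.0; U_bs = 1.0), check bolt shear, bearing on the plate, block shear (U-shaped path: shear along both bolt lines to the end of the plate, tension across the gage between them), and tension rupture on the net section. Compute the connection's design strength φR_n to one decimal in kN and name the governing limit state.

234.9 kN (net-section rupture governs)

Bolt shear: A_b = π(16)²/4 = 201.06 mm². φR_n = 0.75 × 469 × 201.06 × 6 × 1 = 424.3 kN.
Bearing (8 mm plate, F_u = 450 MPa): end bolts L_c = 27 − 18/2 = 18, R_n = min(1.2×18×8×450, 2.4×16×8×450) = 77.76 kN/bolt; interior L_c = 52 − 18 = 34, R_n = 138.24 kN/bolt. φR_n = 0.75 × (2×77.76 + 4×138.24) = 531.4 kN.
Block shear: shear path 2×[27+2×52] = 2×131 mm, A_gv = 2096, A_nv = 2×(131 − 2.5×20)×8 = 1296 mm²; tension across gage: (55 − 1×20)×8 = 280 mm². R_n = min(0.6×450×1296, 0.6×300×2096) + 1.0×450×280 = min(349.92, 377.28) + 126 = 475.92 kN. φR_n = 0.75 × 475.92 = 356.9 kN.
Tension rupture (net): A_n = (127 − 2×20)×8 = 696 mm² (U = 1.0, A_e = A_n). φR_n = 0.75 × 450 × 696 = 234.9 kN.
Governing: min(424.3, 531.4, 356.9, 234.9) = 234.9 kN → net-section rupture.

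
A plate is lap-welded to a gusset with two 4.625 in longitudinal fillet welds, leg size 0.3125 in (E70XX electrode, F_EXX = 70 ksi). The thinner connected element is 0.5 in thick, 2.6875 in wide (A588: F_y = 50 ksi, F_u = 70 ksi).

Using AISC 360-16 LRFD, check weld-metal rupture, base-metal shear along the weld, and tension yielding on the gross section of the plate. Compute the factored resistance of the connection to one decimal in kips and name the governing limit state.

Weld metal: throat = 0.707×0.3125 = 0.22094 in, L = 2×4.625 = 9.25 in. φR_n = 0.75 × 0.6 × 70 × 0.22094 × 9.25 = 64.4 kips.
Base metal shear (0.5 in plate): yield φR_n = 1.0×0.6×50×0.5×9.25 = 138.8 kips; rupture φR_n = 0.75×0.6×70×0.5×9.25 = 145.7 kips; take 138.8 kips (yield).
Tension yield (gross): A_g = 2.6875×0.5 = 1.3438 in². φR_n = 0.90 × 50 × 1.3438 = 60.5 kips.
Governing: min(64.4, 138.8, 60.5) = 60.5 kips → gross-section yield.

60.5 kips (gross-section yield governs)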